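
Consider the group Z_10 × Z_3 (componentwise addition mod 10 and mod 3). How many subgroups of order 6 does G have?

1

|G| = 30 and 6 | 30, so subgroups of order 6 are possible by Lagrange.
The subgroups of order 6 are: {(0,0), (0,1), (0,2), (5,0), (5,1), (5,2)}.
So G has 1 subgroup of order 6.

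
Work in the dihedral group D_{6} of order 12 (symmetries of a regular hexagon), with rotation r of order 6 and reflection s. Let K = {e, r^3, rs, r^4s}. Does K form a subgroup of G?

|K| = 4 divides |G| = 12, consistent with Lagrange.
K contains the identity, every element's inverse is in K, and K is closed under ·: it is a subgroup.

Yes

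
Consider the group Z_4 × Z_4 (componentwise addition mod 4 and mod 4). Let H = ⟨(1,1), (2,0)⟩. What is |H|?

8

|⟨(1,1)⟩| = 4 and |⟨(2,0)⟩| = 2, so |H| is a multiple of lcm(4, 2) = 4 and divides |G| = 16.
Closing under the operation: H = {(0,0), (0,2), (1,1), (1,3), (2,0), (2,2), (3,1), (3,3)}, so |H| = 8.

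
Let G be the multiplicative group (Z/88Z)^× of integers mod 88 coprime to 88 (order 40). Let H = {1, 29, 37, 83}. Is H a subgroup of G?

No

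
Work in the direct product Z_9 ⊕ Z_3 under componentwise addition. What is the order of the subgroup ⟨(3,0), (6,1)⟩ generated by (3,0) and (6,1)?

|⟨(3,0)⟩| = 3 and |⟨(6,1)⟩| = 3, so |H| is a multiple of lcm(3, 3) = 3 and divides |G| = 27.
Closing under the operation: H = {(0,0), (0,1), (0,2), (3,0), (3,1), (3,2), (6,0), (6,1), (6,2)}, so |H| = 9.

9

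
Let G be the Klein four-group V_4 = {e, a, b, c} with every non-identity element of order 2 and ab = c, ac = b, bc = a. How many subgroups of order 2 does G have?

|G| = 4 and 2 | 4, so subgroups of order 2 are possible by Lagrange.
The subgroups of order 2 are: {e, a}; {e, b}; {e, c}.
So G has 3 subgroups of order 2.

3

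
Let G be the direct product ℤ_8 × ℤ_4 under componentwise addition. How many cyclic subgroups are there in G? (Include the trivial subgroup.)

14

Each element a generates a cyclic subgroup ⟨a⟩; distinct elements may generate the same one (a cyclic group of order d has φ(d) generators).
Cyclic subgroups by order — order 1: 1; order 2: 3; order 4: 6; order 8: 4.
Total: 14.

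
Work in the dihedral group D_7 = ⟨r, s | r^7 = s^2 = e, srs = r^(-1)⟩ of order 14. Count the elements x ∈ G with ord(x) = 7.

The elements of order 7 are: r, r^2, r^3, r^4, r^5, r^6.
That's 6.

6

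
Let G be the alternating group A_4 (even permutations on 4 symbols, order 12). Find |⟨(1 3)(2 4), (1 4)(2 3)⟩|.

|⟨(1 3)(2 4)⟩| = 2 and |⟨(1 4)(2 3)⟩| = 2, so |H| is a multiple of lcm(2, 2) = 2 and divides |G| = 12.
Closing under the operation: H = {e, (1 2)(3 4), (1 3)(2 4), (1 4)(2 3)}, so |H| = 4.

4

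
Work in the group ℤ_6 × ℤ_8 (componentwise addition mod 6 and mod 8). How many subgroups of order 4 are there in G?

3

|G| = 48 and 4 | 48, so subgroups of order 4 are possible by Lagrange.
The subgroups of order 4 are: {(0,0), (0,2), (0,4), (0,6)}; {(0,0), (0,4), (3,0), (3,4)}; {(0,0), (0,4), (3,2), (3,6)}.
So G has 3 subgroups of order 4.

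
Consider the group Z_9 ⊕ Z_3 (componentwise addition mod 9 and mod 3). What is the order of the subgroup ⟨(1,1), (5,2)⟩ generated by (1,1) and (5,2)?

|⟨(1,1)⟩| = 9 and |⟨(5,2)⟩| = 9, so |H| is a multiple of lcm(9, 9) = 9 and divides |G| = 27.
Closing under the operation: H = {(0,0), (1,1), (2,2), (3,0), (4,1), (5,2), (6,0), (7,1), (8,2)}, so |H| = 9.

9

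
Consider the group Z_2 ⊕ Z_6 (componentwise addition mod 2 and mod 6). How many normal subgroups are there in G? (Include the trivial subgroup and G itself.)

G is abelian, so every subgroup is normal.
G has 10 subgroups in total, hence 10 normal subgroups.

10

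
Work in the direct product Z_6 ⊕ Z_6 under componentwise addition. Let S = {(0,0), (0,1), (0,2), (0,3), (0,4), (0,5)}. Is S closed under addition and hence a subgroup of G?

|S| = 6 divides |G| = 36, consistent with Lagrange.
S contains the identity, every element's inverse is in S, and S is closed under +: it is a subgroup.
In fact S = ⟨(0,1)⟩.

Yes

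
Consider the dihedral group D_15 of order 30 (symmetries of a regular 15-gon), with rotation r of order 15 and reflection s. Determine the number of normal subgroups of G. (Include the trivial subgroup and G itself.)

5

G has 28 subgroups. Checking conjugation-invariance by order — order 1: 1/1 normal; order 2: 0/15 normal; order 3: 1/1 normal; order 5: 1/1 normal; order 6: 0/5 normal; order 10: 0/3 normal; order 15: 1/1 normal; order 30: 1/1 normal.
Total normal subgroups: 5.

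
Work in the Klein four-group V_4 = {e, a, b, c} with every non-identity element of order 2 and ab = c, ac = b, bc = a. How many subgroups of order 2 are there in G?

3

|G| = 4 and 2 | 4, so subgroups of order 2 are possible by Lagrange.
The subgroups of order 2 are: {e, a}; {e, b}; {e, c}.
So G has 3 subgroups of order 2.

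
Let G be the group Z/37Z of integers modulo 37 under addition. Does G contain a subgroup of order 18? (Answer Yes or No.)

18 does not divide |G| = 37, so by Lagrange no subgroup of order 18 exists.

No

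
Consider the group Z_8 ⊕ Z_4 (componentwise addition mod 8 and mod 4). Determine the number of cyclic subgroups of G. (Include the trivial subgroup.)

Group the elements of G by the cyclic subgroup they generate; each cyclic subgroup of order d accounts for φ(d) elements.
Cyclic subgroups by order — order 1: 1; order 2: 3; order 4: 6; order 8: 4.
Total: 14.

14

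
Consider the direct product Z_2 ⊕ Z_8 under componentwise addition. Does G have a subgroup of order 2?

Yes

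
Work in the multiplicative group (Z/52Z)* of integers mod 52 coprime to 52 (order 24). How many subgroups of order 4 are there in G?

|G| = 24 and 4 | 24, so subgroups of order 4 are possible by Lagrange.
The subgroups of order 4 are: {1, 5, 21, 25}; {1, 25, 27, 51}; {1, 25, 31, 47}.
So G has 3 subgroups of order 4.

3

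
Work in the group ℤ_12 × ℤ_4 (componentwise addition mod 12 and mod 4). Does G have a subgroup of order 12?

Yes

12 | 48. A subgroup of order 12 is {(0,0), (0,1), (0,2), (0,3), (4,0), (4,1), (4,2), (4,3), (8,0), (8,1), (8,2), (8,3)}.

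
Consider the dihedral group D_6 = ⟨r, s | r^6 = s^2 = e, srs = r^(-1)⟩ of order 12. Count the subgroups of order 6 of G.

3

|G| = 12 and 6 | 12, so subgroups of order 6 are possible by Lagrange.
The subgroups of order 6 are: {e, r, r^2, r^3, r^4, r^5}; {e, r^2, r^4, s, r^2s, r^4s}; {e, r^2, r^4, rs, r^3s, r^5s}.
So G has 3 subgroups of order 6.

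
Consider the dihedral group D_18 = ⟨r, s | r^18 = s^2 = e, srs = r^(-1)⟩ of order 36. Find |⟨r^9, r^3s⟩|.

|⟨r^9⟩| = 2 and |⟨r^3s⟩| = 2, so |H| is a multiple of lcm(2, 2) = 2 and divides |G| = 36.
Closing under the operation: H = {e, r^9, r^3s, r^12s}, so |H| = 4.

4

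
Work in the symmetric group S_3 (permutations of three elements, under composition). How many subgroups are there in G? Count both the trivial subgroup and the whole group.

|G| = 6, so by Lagrange every subgroup order divides 6. Divisors: 1, 2, 3, 6.
Subgroups by order — order 1: 1; order 2: 3; order 3: 1; order 6: 1.
Total: 1 + 3 + 1 + 1 = 6.

6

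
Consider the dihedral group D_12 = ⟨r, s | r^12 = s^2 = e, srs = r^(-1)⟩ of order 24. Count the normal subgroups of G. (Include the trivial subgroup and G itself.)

9

G has 34 subgroups. Checking conjugation-invariance by order — order 1: 1/1 normal; order 2: 1/13 normal; order 3: 1/1 normal; order 4: 1/7 normal; order 6: 1/5 normal; order 8: 0/3 normal; order 12: 3/3 normal; order 24: 1/1 normal.
Total normal subgroups: 9.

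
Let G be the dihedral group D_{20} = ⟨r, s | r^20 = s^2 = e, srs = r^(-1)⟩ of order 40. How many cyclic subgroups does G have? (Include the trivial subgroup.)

26

Each element a generates a cyclic subgroup ⟨a⟩; distinct elements may generate the same one (a cyclic group of order d has φ(d) generators).
Cyclic subgroups by order — order 1: 1; order 2: 21; order 4: 1; order 5: 1; order 10: 1; order 20: 1.
Total: 26.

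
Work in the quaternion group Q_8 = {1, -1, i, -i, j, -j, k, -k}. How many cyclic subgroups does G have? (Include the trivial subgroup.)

Each element a generates a cyclic subgroup ⟨a⟩; distinct elements may generate the same one (a cyclic group of order d has φ(d) generators).
Cyclic subgroups by order — order 1: 1; order 2: 1; order 4: 3.
Total: 5.

5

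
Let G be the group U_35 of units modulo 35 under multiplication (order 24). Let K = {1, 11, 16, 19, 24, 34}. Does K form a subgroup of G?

Yes

|K| = 6 divides |G| = 24, consistent with Lagrange.
K contains the identity, every element's inverse is in K, and K is closed under ·: it is a subgroup.
In fact K = ⟨19⟩.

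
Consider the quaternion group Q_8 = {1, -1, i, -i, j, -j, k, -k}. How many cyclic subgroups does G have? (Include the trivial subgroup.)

A cyclic subgroup of order d is generated by each of its φ(d) elements of order d, so the cyclic subgroups of order d number (#elements of order d)/φ(d).
Cyclic subgroups by order — order 1: 1; order 2: 1; order 4: 3.
Total: 5.

5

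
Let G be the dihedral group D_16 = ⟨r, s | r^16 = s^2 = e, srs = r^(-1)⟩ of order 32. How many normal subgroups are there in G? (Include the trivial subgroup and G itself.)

8

G has 36 subgroups. Checking conjugation-invariance by order — order 1: 1/1 normal; order 2: 1/17 normal; order 4: 1/9 normal; order 8: 1/5 normal; order 16: 3/3 normal; order 32: 1/1 normal.
Total normal subgroups: 8.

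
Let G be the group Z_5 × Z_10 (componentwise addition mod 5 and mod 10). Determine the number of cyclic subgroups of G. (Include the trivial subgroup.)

14

A cyclic subgroup of order d is generated by each of its φ(d) elements of order d, so the cyclic subgroups of order d number (#elements of order d)/φ(d).
Cyclic subgroups by order — order 1: 1; order 2: 1; order 5: 6; order 10: 6.
Total: 14.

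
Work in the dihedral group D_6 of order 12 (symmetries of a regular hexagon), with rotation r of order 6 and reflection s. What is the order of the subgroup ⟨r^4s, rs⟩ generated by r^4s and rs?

4

|⟨r^4s⟩| = 2 and |⟨rs⟩| = 2, so |H| is a multiple of lcm(2, 2) = 2 and divides |G| = 12.
Closing under the operation: H = {e, r^3, rs, r^4s}, so |H| = 4.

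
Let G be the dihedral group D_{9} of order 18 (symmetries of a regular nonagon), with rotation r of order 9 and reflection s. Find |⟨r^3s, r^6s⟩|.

6

|⟨r^3s⟩| = 2 and |⟨r^6s⟩| = 2, so |H| is a multiple of lcm(2, 2) = 2 and divides |G| = 18.
Closing under the operation: H = {e, r^3, r^6, s, r^3s, r^6s}, so |H| = 6.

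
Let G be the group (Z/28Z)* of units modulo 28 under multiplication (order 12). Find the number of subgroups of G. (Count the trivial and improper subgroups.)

10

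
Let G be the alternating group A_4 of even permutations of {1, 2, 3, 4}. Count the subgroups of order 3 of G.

|G| = 12 and 3 | 12, so subgroups of order 3 are possible by Lagrange.
The subgroups of order 3 are: {e, (1 2 3), (1 3 2)}; {e, (1 2 4), (1 4 2)}; {e, (1 3 4), (1 4 3)}; {e, (2 3 4), (2 4 3)}.
So G has 4 subgroups of order 3.

4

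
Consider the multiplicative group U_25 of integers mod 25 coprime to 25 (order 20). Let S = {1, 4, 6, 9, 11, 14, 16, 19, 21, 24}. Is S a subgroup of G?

Yes

|S| = 10 divides |G| = 20, consistent with Lagrange.
S contains the identity, every element's inverse is in S, and S is closed under ·: it is a subgroup.
In fact S = ⟨4⟩.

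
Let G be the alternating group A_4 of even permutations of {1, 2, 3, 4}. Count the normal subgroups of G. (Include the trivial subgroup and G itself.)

3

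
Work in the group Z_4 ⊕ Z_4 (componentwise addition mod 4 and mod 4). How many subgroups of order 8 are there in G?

3

|G| = 16 and 8 | 16, so subgroups of order 8 are possible by Lagrange.
The subgroups of order 8 are: {(0,0), (0,1), (0,2), (0,3), (2,0), (2,1), (2,2), (2,3)}; {(0,0), (0,2), (1,0), (1,2), (2,0), (2,2), (3,0), (3,2)}; {(0,0), (0,2), (1,1), (1,3), (2,0), (2,2), (3,1), (3,3)}.
So G has 3 subgroups of order 8.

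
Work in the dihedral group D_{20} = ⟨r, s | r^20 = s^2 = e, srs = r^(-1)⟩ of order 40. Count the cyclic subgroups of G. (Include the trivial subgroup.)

A cyclic subgroup of order d is generated by each of its φ(d) elements of order d, so the cyclic subgroups of order d number (#elements of order d)/φ(d).
Cyclic subgroups by order — order 1: 1; order 2: 21; order 4: 1; order 5: 1; order 10: 1; order 20: 1.
Total: 26.

26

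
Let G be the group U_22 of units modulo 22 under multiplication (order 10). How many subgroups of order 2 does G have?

|G| = 10 and 2 | 10, so subgroups of order 2 are possible by Lagrange.
The subgroups of order 2 are: {1, 21}.
So G has 1 subgroup of order 2.

1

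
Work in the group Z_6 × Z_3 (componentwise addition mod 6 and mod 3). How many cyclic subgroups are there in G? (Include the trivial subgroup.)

10

A cyclic subgroup of order d is generated by each of its φ(d) elements of order d, so the cyclic subgroups of order d number (#elements of order d)/φ(d).
Cyclic subgroups by order — order 1: 1; order 2: 1; order 3: 4; order 6: 4.
Total: 10.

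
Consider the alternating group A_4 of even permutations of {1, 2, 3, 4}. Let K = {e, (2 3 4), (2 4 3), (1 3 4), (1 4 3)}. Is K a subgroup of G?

No

|K| = 5 does not divide |G| = 12, so by Lagrange K is not a subgroup.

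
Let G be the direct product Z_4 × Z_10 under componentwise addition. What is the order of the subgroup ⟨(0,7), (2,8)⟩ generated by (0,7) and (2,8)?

|⟨(0,7)⟩| = 10 and |⟨(2,8)⟩| = 10, so |H| is a multiple of lcm(10, 10) = 10 and divides |G| = 40.
Closing under the operation: H = {(0,0), (0,1), (0,2), (0,3), (0,4), (0,5), (0,6), (0,7), (0,8), (0,9), (2,0), (2,1), (2,2), (2,3), (2,4), (2,5), (2,6), (2,7), (2,8), (2,9)}, so |H| = 20.

20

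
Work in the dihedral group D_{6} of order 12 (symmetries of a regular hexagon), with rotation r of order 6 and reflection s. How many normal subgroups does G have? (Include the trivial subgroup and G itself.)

G has 16 subgroups. Checking conjugation-invariance by order — order 1: 1/1 normal; order 2: 1/7 normal; order 3: 1/1 normal; order 4: 0/3 normal; order 6: 3/3 normal; order 12: 1/1 normal.
Total normal subgroups: 7.

7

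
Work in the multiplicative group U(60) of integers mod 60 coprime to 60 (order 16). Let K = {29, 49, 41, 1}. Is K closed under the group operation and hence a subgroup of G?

|K| = 4 divides |G| = 16, consistent with Lagrange.
K contains the identity, every element's inverse is in K, and K is closed under ·: it is a subgroup.

Yes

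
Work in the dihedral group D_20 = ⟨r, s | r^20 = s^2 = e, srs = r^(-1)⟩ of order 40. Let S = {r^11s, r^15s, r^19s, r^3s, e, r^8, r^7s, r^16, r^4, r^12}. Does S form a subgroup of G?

Yes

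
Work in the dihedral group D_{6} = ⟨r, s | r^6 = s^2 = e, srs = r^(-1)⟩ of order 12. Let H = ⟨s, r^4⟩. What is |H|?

6

|⟨s⟩| = 2 and |⟨r^4⟩| = 3, so |H| is a multiple of lcm(2, 3) = 6 and divides |G| = 12.
Closing under the operation: H = {e, r^2, r^4, s, r^2s, r^4s}, so |H| = 6.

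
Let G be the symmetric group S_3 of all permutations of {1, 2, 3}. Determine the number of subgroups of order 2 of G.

|G| = 6 and 2 | 6, so subgroups of order 2 are possible by Lagrange.
The subgroups of order 2 are: {e, (1 2)}; {e, (1 3)}; {e, (2 3)}.
So G has 3 subgroups of order 2.

3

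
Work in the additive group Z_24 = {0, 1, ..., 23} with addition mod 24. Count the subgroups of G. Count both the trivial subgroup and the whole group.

A cyclic group of order 24 has exactly one subgroup for each divisor of 24.
Divisors of 24: 1, 2, 3, 4, 6, 8, 12, 24.
So Z_24 has 8 subgroups.

8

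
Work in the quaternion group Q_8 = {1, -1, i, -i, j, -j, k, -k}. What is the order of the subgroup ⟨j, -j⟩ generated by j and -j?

|⟨j⟩| = 4 and |⟨-j⟩| = 4, so |H| is a multiple of lcm(4, 4) = 4 and divides |G| = 8.
Closing under the operation: H = {1, -1, j, -j}, so |H| = 4.

4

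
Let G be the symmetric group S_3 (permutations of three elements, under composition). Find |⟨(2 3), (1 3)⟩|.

6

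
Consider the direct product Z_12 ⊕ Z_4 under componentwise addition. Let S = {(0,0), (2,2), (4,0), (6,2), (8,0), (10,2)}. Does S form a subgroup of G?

Yes

|S| = 6 divides |G| = 48, consistent with Lagrange.
S contains the identity, every element's inverse is in S, and S is closed under +: it is a subgroup.
In fact S = ⟨(10,2)⟩.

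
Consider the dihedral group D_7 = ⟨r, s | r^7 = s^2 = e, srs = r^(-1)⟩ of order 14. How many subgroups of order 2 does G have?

|G| = 14 and 2 | 14, so subgroups of order 2 are possible by Lagrange.
The subgroups of order 2 are: {e, r^2s}; {e, r^3s}; {e, r^4s}; {e, r^5s}; … (7 in all).
So G has 7 subgroups of order 2.

7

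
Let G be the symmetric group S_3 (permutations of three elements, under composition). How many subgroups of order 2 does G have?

|G| = 6 and 2 | 6, so subgroups of order 2 are possible by Lagrange.
The subgroups of order 2 are: {e, (1 2)}; {e, (1 3)}; {e, (2 3)}.
So G has 3 subgroups of order 2.

3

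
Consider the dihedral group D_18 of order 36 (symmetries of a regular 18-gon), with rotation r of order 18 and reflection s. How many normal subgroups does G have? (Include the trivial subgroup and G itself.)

9

G has 45 subgroups. Checking conjugation-invariance by order — order 1: 1/1 normal; order 2: 1/19 normal; order 3: 1/1 normal; order 4: 0/9 normal; order 6: 1/7 normal; order 9: 1/1 normal; order 12: 0/3 normal; order 18: 3/3 normal; order 36: 1/1 normal.
Total normal subgroups: 9.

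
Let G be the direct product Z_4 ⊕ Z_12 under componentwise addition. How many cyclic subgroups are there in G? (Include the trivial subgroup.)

20

Each element a generates a cyclic subgroup ⟨a⟩; distinct elements may generate the same one (a cyclic group of order d has φ(d) generators).
Cyclic subgroups by order — order 1: 1; order 2: 3; order 3: 1; order 4: 6; order 6: 3; order 12: 6.
Total: 20.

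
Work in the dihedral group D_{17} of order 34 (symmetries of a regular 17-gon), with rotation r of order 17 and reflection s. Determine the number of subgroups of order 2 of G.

17

|G| = 34 and 2 | 34, so subgroups of order 2 are possible by Lagrange.
The subgroups of order 2 are: {e, r^10s}; {e, r^11s}; {e, r^12s}; {e, r^13s}; … (17 in all).
So G has 17 subgroups of order 2.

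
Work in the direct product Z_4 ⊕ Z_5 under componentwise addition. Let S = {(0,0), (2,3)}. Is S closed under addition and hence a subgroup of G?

No

(2,3) ∈ S but its inverse (2,2) ∉ S, so S is not a subgroup.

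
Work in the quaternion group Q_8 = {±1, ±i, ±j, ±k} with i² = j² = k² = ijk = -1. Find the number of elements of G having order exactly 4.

The elements of order 4 are: i, -i, j, -j, k, -k.
That's 6.

6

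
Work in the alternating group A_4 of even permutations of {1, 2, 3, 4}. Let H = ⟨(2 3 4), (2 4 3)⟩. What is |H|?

3

|⟨(2 3 4)⟩| = 3 and |⟨(2 4 3)⟩| = 3, so |H| is a multiple of lcm(3, 3) = 3 and divides |G| = 12.
Closing under the operation: H = {e, (2 3 4), (2 4 3)}, so |H| = 3.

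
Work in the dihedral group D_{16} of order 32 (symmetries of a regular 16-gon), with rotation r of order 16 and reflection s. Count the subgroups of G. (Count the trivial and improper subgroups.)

|G| = 32, so by Lagrange every subgroup order divides 32. Divisors: 1, 2, 4, 8, 16, 32.
Subgroups by order — order 1: 1; order 2: 17; order 4: 9; order 8: 5; order 16: 3; order 32: 1.
Total: 1 + 17 + 9 + 5 + 3 + 1 = 36.

36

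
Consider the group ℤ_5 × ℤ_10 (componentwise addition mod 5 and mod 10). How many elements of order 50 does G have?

An element (a,b) has order lcm(ord(a), ord(b)); count pairs with lcm equal to 50.
Enumerating gives 0 such elements.

0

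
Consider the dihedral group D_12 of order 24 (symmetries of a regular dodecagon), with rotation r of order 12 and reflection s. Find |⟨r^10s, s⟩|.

12

|⟨r^10s⟩| = 2 and |⟨s⟩| = 2, so |H| is a multiple of lcm(2, 2) = 2 and divides |G| = 24.
Closing under the operation: H = {e, r^2, r^4, r^6, r^8, r^10, s, r^2s, r^4s, r^6s, r^8s, r^10s}, so |H| = 12.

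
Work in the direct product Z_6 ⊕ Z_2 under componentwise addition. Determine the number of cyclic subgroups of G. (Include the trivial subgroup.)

A cyclic subgroup of order d is generated by each of its φ(d) elements of order d, so the cyclic subgroups of order d number (#elements of order d)/φ(d).
Cyclic subgroups by order — order 1: 1; order 2: 3; order 3: 1; order 6: 3.
Total: 8.

8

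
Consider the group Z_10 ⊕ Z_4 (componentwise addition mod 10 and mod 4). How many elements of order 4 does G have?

4

An element (a,b) has order lcm(ord(a), ord(b)); count pairs with lcm equal to 4.
Enumerating gives 4 such elements.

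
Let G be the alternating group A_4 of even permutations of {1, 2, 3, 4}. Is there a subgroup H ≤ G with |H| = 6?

6 | 12, so Lagrange does not rule it out; but checking all subgroups of G, none has order 6.
(A_4 is the standard example that the converse of Lagrange fails.)

No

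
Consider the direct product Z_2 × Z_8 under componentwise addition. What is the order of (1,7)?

The order of (1,7) in Z_2 × Z_8 is lcm(ord(1) in Z_2, ord(7) in Z_8).
ord(1) = 2 and ord(7) = 8, so |⟨(1,7)⟩| = lcm(2, 8) = 8.

8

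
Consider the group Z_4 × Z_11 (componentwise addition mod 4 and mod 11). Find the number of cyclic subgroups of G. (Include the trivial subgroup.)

Each element a generates a cyclic subgroup ⟨a⟩; distinct elements may generate the same one (a cyclic group of order d has φ(d) generators).
Cyclic subgroups by order — order 1: 1; order 2: 1; order 4: 1; order 11: 1; order 22: 1; order 44: 1.
Total: 6.

6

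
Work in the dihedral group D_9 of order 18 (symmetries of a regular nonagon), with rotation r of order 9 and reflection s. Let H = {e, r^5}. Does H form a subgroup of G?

No

r^5 ∈ H but its inverse r^4 ∉ H, so H is not a subgroup.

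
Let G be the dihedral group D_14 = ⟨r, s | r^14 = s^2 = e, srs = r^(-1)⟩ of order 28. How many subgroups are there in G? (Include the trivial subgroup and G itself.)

28

|G| = 28, so by Lagrange every subgroup order divides 28. Divisors: 1, 2, 4, 7, 14, 28.
Subgroups by order — order 1: 1; order 2: 15; order 4: 7; order 7: 1; order 14: 3; order 28: 1.
Total: 1 + 15 + 7 + 1 + 3 + 1 = 28.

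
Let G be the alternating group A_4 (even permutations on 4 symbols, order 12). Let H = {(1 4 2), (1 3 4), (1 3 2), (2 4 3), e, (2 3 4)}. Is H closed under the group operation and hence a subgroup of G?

No

(1 3 2) ∈ H but its inverse (1 2 3) ∉ H, so H is not a subgroup.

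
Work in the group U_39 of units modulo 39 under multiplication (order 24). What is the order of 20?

Compute successive powers of 20 mod 39: 20, 10, 5, 22, 11, 25, 32, 16, …; 20^12 ≡ 1 (mod 39).
So |⟨20⟩| = 12.

12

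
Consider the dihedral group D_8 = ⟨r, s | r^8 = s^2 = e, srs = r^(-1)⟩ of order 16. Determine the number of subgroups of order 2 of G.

9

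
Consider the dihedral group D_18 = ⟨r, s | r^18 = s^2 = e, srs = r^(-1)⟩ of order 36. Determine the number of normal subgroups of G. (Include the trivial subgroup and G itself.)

9

G has 45 subgroups. Checking conjugation-invariance by order — order 1: 1/1 normal; order 2: 1/19 normal; order 3: 1/1 normal; order 4: 0/9 normal; order 6: 1/7 normal; order 9: 1/1 normal; order 12: 0/3 normal; order 18: 3/3 normal; order 36: 1/1 normal.
Total normal subgroups: 9.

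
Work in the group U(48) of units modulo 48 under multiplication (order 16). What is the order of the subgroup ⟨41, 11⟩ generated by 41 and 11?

|⟨41⟩| = 2 and |⟨11⟩| = 4, so |H| is a multiple of lcm(2, 4) = 4 and divides |G| = 16.
Closing under the operation: H = {1, 11, 17, 19, 25, 35, 41, 43}, so |H| = 8.

8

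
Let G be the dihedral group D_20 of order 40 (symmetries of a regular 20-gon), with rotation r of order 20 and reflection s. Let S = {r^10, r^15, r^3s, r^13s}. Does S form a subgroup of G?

No

The identity e ∉ S, so S is not a subgroup.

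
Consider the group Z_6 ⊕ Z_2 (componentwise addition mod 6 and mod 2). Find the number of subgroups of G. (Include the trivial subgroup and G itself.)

10

|G| = 12, so by Lagrange every subgroup order divides 12. Divisors: 1, 2, 3, 4, 6, 12.
Subgroups by order — order 1: 1; order 2: 3; order 3: 1; order 4: 1; order 6: 3; order 12: 1.
Total: 1 + 3 + 1 + 1 + 3 + 1 = 10.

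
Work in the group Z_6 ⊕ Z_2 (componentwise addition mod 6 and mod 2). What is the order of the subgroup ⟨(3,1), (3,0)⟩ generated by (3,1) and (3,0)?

4

|⟨(3,1)⟩| = 2 and |⟨(3,0)⟩| = 2, so |H| is a multiple of lcm(2, 2) = 2 and divides |G| = 12.
Closing under the operation: H = {(0,0), (0,1), (3,0), (3,1)}, so |H| = 4.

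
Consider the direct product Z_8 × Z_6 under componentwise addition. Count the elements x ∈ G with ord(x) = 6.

An element (a,b) has order lcm(ord(a), ord(b)); count pairs with lcm equal to 6.
Enumerating gives 6 such elements.

6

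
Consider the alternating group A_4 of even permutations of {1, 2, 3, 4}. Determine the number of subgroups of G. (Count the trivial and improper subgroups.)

10

|G| = 12, so by Lagrange every subgroup order divides 12. Divisors: 1, 2, 3, 4, 6, 12.
Subgroups by order — order 1: 1; order 2: 3; order 3: 4; order 4: 1; order 6: 0; order 12: 1.
Total: 1 + 3 + 4 + 1 + 0 + 1 = 10.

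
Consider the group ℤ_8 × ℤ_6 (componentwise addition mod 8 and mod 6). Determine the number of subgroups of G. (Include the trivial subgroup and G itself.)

22

|G| = 48, so by Lagrange every subgroup order divides 48. Divisors: 1, 2, 3, 4, 6, 8, 12, 16, 24, 48.
Subgroups by order — order 1: 1; order 2: 3; order 3: 1; order 4: 3; order 6: 3; order 8: 3; order 12: 3; order 16: 1; order 24: 3; order 48: 1.
Total: 1 + 3 + 1 + 3 + 3 + 3 + 3 + 1 + 3 + 1 = 22.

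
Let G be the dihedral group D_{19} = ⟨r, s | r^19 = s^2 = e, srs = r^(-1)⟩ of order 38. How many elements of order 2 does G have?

19

Enumerating element orders in G gives 19 elements of order 2.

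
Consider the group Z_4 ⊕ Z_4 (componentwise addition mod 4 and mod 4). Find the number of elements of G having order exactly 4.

12

An element (a,b) has order lcm(ord(a), ord(b)); count pairs with lcm equal to 4.
Enumerating gives 12 such elements.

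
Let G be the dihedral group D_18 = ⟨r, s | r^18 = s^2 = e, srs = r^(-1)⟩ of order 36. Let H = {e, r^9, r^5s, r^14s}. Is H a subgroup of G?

|H| = 4 divides |G| = 36, consistent with Lagrange.
H contains the identity, every element's inverse is in H, and H is closed under ·: it is a subgroup.

Yes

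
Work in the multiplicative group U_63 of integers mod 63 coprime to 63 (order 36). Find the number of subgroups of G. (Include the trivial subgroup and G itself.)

30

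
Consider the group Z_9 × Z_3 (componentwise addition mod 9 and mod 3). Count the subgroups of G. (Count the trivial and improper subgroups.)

10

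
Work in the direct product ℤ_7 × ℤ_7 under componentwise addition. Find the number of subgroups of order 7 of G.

|G| = 49 and 7 | 49, so subgroups of order 7 are possible by Lagrange.
The subgroups of order 7 are: {(0,0), (0,1), (0,2), (0,3), (0,4), (0,5), (0,6)}; {(0,0), (1,0), (2,0), (3,0), (4,0), (5,0), (6,0)}; {(0,0), (1,1), (2,2), (3,3), (4,4), (5,5), (6,6)}; {(0,0), (1,2), (2,4), (3,6), (4,1), (5,3), (6,5)}; … (8 in all).
So G has 8 subgroups of order 7.

8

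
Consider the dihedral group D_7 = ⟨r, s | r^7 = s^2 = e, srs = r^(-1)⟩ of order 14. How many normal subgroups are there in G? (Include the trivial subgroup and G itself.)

G has 10 subgroups. Checking conjugation-invariance by order — order 1: 1/1 normal; order 2: 0/7 normal; order 7: 1/1 normal; order 14: 1/1 normal.
Total normal subgroups: 3.

3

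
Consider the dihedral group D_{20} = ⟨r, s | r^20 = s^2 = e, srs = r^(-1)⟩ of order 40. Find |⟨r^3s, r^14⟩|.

20

|⟨r^3s⟩| = 2 and |⟨r^14⟩| = 10, so |H| is a multiple of lcm(2, 10) = 10 and divides |G| = 40.
Closing under the operation: H = {e, r^2, r^4, r^6, r^8, r^10, r^12, r^14, r^16, r^18, rs, r^3s, r^5s, r^7s, r^9s, r^11s, r^13s, r^15s, r^17s, r^19s}, so |H| = 20.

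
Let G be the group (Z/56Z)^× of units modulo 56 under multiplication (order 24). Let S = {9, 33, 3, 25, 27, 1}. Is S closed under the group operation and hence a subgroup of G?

33 ∈ S but its inverse 17 ∉ S, so S is not a subgroup.

No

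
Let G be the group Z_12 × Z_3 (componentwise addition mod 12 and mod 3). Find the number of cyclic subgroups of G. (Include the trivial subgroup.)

15

A cyclic subgroup of order d is generated by each of its φ(d) elements of order d, so the cyclic subgroups of order d number (#elements of order d)/φ(d).
Cyclic subgroups by order — order 1: 1; order 2: 1; order 3: 4; order 4: 1; order 6: 4; order 12: 4.
Total: 15.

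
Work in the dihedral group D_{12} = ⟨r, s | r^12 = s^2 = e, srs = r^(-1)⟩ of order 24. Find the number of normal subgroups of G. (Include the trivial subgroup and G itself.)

9

G has 34 subgroups. Checking conjugation-invariance by order — order 1: 1/1 normal; order 2: 1/13 normal; order 3: 1/1 normal; order 4: 1/7 normal; order 6: 1/5 normal; order 8: 0/3 normal; order 12: 3/3 normal; order 24: 1/1 normal.
Total normal subgroups: 9.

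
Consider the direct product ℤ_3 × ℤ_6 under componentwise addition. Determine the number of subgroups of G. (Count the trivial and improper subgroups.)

12

|G| = 18, so by Lagrange every subgroup order divides 18. Divisors: 1, 2, 3, 6, 9, 18.
Subgroups by order — order 1: 1; order 2: 1; order 3: 4; order 6: 4; order 9: 1; order 18: 1.
Total: 1 + 1 + 4 + 4 + 1 + 1 = 12.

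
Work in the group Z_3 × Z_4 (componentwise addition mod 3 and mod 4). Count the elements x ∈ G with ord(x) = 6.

An element (a,b) has order lcm(ord(a), ord(b)); count pairs with lcm equal to 6.
Enumerating gives 2 such elements.

2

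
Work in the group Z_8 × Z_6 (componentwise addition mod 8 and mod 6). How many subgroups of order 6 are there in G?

|G| = 48 and 6 | 48, so subgroups of order 6 are possible by Lagrange.
The subgroups of order 6 are: {(0,0), (0,1), (0,2), (0,3), (0,4), (0,5)}; {(0,0), (0,2), (0,4), (4,0), (4,2), (4,4)}; {(0,0), (0,2), (0,4), (4,1), (4,3), (4,5)}.
So G has 3 subgroups of order 6.

3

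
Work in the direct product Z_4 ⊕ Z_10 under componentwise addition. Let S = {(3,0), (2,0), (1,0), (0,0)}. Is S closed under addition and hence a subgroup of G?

Yes

|S| = 4 divides |G| = 40, consistent with Lagrange.
S contains the identity, every element's inverse is in S, and S is closed under +: it is a subgroup.
In fact S = ⟨(1,0)⟩.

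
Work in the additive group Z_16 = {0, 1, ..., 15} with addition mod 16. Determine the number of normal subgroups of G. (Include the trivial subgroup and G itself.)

G is abelian, so every subgroup is normal.
G has 5 subgroups in total, hence 5 normal subgroups.

5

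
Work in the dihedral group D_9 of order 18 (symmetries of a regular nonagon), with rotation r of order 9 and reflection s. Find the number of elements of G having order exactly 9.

6

The elements of order 9 are: r, r^2, r^4, r^5, r^7, r^8.
That's 6.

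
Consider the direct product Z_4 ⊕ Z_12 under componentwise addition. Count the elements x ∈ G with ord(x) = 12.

24

An element (a,b) has order lcm(ord(a), ord(b)); count pairs with lcm equal to 12.
Enumerating gives 24 such elements.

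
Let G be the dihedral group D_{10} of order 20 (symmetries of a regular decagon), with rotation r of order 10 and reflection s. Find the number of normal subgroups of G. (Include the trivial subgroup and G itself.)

7

G has 22 subgroups. Checking conjugation-invariance by order — order 1: 1/1 normal; order 2: 1/11 normal; order 4: 0/5 normal; order 5: 1/1 normal; order 10: 3/3 normal; order 20: 1/1 normal.
Total normal subgroups: 7.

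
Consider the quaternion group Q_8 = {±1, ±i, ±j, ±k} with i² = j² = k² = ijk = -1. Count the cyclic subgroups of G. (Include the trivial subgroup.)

5

Group the elements of G by the cyclic subgroup they generate; each cyclic subgroup of order d accounts for φ(d) elements.
Cyclic subgroups by order — order 1: 1; order 2: 1; order 4: 3.
Total: 5.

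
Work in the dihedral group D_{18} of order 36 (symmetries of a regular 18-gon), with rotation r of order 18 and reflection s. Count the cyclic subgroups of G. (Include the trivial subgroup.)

24

A cyclic subgroup of order d is generated by each of its φ(d) elements of order d, so the cyclic subgroups of order d number (#elements of order d)/φ(d).
Cyclic subgroups by order — order 1: 1; order 2: 19; order 3: 1; order 6: 1; order 9: 1; order 18: 1.
Total: 24.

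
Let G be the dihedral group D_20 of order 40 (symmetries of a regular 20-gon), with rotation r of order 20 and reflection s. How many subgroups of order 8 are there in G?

|G| = 40 and 8 | 40, so subgroups of order 8 are possible by Lagrange.
The subgroups of order 8 are: {e, r^5, r^10, r^15, s, r^5s, r^10s, r^15s}; {e, r^5, r^10, r^15, rs, r^6s, r^11s, r^16s}; {e, r^5, r^10, r^15, r^2s, r^7s, r^12s, r^17s}; {e, r^5, r^10, r^15, r^3s, r^8s, r^13s, r^18s}; … (5 in all).
So G has 5 subgroups of order 8.

5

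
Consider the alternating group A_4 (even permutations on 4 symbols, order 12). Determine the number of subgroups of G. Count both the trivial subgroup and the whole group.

10

|G| = 12, so by Lagrange every subgroup order divides 12. Divisors: 1, 2, 3, 4, 6, 12.
Subgroups by order — order 1: 1; order 2: 3; order 3: 4; order 4: 1; order 6: 0; order 12: 1.
Total: 1 + 3 + 4 + 1 + 0 + 1 = 10.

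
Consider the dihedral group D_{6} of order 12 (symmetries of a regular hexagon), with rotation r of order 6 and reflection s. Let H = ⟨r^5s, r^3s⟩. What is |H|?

|⟨r^5s⟩| = 2 and |⟨r^3s⟩| = 2, so |H| is a multiple of lcm(2, 2) = 2 and divides |G| = 12.
Closing under the operation: H = {e, r^2, r^4, rs, r^3s, r^5s}, so |H| = 6.

6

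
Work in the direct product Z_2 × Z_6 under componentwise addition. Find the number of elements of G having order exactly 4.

An element (a,b) has order lcm(ord(a), ord(b)); count pairs with lcm equal to 4.
Enumerating gives 0 such elements.

0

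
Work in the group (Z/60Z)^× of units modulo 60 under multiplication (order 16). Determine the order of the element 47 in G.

Compute successive powers of 47 mod 60: 47, 49, 23, 1; 47^4 ≡ 1 (mod 60).
So |⟨47⟩| = 4.

4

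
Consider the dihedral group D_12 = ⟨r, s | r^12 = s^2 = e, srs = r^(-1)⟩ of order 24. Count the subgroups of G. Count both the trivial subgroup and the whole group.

34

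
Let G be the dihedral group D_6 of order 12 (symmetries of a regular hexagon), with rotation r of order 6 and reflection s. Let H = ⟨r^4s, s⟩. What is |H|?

6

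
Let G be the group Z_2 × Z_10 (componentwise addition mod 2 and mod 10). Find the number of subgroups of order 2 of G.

|G| = 20 and 2 | 20, so subgroups of order 2 are possible by Lagrange.
The subgroups of order 2 are: {(0,0), (0,5)}; {(0,0), (1,0)}; {(0,0), (1,5)}.
So G has 3 subgroups of order 2.

3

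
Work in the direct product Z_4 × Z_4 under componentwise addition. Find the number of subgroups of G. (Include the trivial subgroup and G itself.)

15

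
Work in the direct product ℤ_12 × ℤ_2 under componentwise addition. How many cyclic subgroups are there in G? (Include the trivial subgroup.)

12

Group the elements of G by the cyclic subgroup they generate; each cyclic subgroup of order d accounts for φ(d) elements.
Cyclic subgroups by order — order 1: 1; order 2: 3; order 3: 1; order 4: 2; order 6: 3; order 12: 2.
Total: 12.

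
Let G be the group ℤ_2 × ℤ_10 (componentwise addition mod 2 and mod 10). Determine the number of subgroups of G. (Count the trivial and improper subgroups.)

10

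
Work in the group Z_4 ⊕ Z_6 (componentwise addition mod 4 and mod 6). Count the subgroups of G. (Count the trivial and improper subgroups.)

|G| = 24, so by Lagrange every subgroup order divides 24. Divisors: 1, 2, 3, 4, 6, 8, 12, 24.
Subgroups by order — order 1: 1; order 2: 3; order 3: 1; order 4: 3; order 6: 3; order 8: 1; order 12: 3; order 24: 1.
Total: 1 + 3 + 1 + 3 + 3 + 1 + 3 + 1 = 16.

16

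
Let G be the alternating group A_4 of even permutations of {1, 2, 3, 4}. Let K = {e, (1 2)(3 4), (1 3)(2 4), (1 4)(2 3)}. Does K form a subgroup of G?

Yes

|K| = 4 divides |G| = 12, consistent with Lagrange.
K contains the identity, every element's inverse is in K, and K is closed under ∘: it is a subgroup.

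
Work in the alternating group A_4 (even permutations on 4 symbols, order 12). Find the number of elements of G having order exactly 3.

The elements of order 3 are: (2 3 4), (2 4 3), (1 2 3), (1 2 4), (1 3 2), (1 3 4), (1 4 2), (1 4 3).
That's 8.

8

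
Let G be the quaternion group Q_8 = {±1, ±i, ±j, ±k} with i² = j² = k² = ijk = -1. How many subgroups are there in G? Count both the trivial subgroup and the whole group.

6

|G| = 8, so by Lagrange every subgroup order divides 8. Divisors: 1, 2, 4, 8.
Subgroups by order — order 1: 1; order 2: 1; order 4: 3; order 8: 1.
Total: 1 + 1 + 3 + 1 = 6.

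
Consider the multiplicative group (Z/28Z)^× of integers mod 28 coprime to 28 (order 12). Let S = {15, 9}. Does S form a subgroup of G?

The identity 1 ∉ S, so S is not a subgroup.

No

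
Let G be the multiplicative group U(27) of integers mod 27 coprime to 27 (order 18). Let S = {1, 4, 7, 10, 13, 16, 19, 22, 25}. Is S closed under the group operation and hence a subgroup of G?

Yes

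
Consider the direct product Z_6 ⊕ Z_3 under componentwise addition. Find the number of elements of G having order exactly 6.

An element (a,b) has order lcm(ord(a), ord(b)); count pairs with lcm equal to 6.
Enumerating gives 8 such elements.

8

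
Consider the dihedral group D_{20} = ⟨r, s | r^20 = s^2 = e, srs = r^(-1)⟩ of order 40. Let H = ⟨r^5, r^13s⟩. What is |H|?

|⟨r^5⟩| = 4 and |⟨r^13s⟩| = 2, so |H| is a multiple of lcm(4, 2) = 4 and divides |G| = 40.
Closing under the operation: H = {e, r^5, r^10, r^15, r^3s, r^8s, r^13s, r^18s}, so |H| = 8.

8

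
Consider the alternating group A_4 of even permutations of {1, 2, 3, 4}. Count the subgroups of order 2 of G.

|G| = 12 and 2 | 12, so subgroups of order 2 are possible by Lagrange.
The subgroups of order 2 are: {e, (1 2)(3 4)}; {e, (1 3)(2 4)}; {e, (1 4)(2 3)}.
So G has 3 subgroups of order 2.

3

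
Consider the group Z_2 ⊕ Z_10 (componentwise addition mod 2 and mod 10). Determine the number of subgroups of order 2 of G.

|G| = 20 and 2 | 20, so subgroups of order 2 are possible by Lagrange.
The subgroups of order 2 are: {(0,0), (0,5)}; {(0,0), (1,0)}; {(0,0), (1,5)}.
So G has 3 subgroups of order 2.

3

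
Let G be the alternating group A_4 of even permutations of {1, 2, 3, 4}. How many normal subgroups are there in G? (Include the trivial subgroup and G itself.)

3

G has 10 subgroups. Checking conjugation-invariance by order — order 1: 1/1 normal; order 2: 0/3 normal; order 3: 0/4 normal; order 4: 1/1 normal; order 12: 1/1 normal.
Total normal subgroups: 3.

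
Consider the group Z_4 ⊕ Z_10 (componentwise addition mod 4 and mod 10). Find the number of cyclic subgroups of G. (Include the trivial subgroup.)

A cyclic subgroup of order d is generated by each of its φ(d) elements of order d, so the cyclic subgroups of order d number (#elements of order d)/φ(d).
Cyclic subgroups by order — order 1: 1; order 2: 3; order 4: 2; order 5: 1; order 10: 3; order 20: 2.
Total: 12.

12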